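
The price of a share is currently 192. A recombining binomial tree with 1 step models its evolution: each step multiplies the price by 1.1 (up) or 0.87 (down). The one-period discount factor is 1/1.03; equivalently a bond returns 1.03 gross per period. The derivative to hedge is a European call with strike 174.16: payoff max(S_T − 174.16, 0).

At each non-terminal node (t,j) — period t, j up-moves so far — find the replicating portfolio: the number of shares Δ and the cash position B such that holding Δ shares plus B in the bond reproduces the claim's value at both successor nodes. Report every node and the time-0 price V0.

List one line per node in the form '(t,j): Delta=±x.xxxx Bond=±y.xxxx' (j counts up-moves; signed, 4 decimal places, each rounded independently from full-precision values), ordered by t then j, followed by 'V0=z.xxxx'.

(0,0): Delta=0.8388 Bond=-136.0270
V0=25.0165

Since d<R<u, set p* = (R−d)/(u−d) = 0.6957; price each node as the discounted p*-expectation of its children.
At expiry t=1: V(1,0)=0.0000, V(1,1)=37.0400
Node (0,0) S=192.0000: V=(p*·37.0400+(1−p*)·0.0000)/1.03=25.0165; Δ=(37.0400−0.0000)/(211.2000−167.0400)=0.8388; B=V−Δ·S=-136.0270
Each (Δ,B) replicates both successor values, so the strategy is self-financing and V0 is arbitrage-free.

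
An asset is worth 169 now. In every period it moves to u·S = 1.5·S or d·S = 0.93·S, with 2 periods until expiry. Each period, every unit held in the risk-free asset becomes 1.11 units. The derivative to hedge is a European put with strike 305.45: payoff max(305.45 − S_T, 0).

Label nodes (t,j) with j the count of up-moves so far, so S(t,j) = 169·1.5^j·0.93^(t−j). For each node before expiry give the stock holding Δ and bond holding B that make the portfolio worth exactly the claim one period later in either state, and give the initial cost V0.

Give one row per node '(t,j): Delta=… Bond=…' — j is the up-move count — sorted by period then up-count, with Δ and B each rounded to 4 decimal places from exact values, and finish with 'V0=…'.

(0,0): Delta=-0.7791 Bond=216.6305
(1,0): Delta=-1.0000 Bond=275.1802
(1,1): Delta=-0.4823 Bond=165.2323
V0=84.9642

Under the risk-neutral measure, an up-move has probability p* = (R−d)/(u−d) = 0.3158 and values discount at R = 1.11.
Terminal payoffs: V(2,0)=159.2819, V(2,1)=69.6950, V(2,2)=0.0000
(1,0): S=157.1700. Δ = (V_up−V_dn)/(S_up−S_dn) = (69.6950−159.2819)/(235.7550−146.1681) = -1.0000. V = [p*·69.6950 + (1−p*)·159.2819]/1.11 = 118.0102. B = V − Δ·S = 275.1802.
(1,1): S=253.5000. Δ = (V_up−V_dn)/(S_up−S_dn) = (0.0000−69.6950)/(380.2500−235.7550) = -0.4823. V = [p*·0.0000 + (1−p*)·69.6950]/1.11 = 42.9604. B = V − Δ·S = 165.2323.
(0,0): S=169.0000. Δ = (V_up−V_dn)/(S_up−S_dn) = (42.9604−118.0102)/(253.5000−157.1700) = -0.7791. V = [p*·42.9604 + (1−p*)·118.0102]/1.11 = 84.9642. B = V − Δ·S = 216.6305.
Each (Δ,B) replicates both successor values, so the strategy is self-financing and V0 is arbitrage-free.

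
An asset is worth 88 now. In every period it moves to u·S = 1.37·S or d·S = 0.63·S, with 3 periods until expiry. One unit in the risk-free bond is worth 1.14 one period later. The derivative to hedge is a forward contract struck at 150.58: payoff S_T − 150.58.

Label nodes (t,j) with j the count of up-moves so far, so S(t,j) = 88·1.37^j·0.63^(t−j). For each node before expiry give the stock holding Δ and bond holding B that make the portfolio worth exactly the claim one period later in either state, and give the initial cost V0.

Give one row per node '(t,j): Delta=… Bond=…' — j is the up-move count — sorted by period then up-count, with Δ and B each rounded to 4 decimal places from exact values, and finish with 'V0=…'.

No-arbitrage ⇒ martingale measure with p* = (R−d)/(u−d) = 0.6892.
Terminal payoffs: V(3,0)=-128.5759, V(3,1)=-102.7297, V(3,2)=-46.5247, V(3,3)=75.6991
Node (2,0) S=34.9272: V=(p*·-102.7297+(1−p*)·-128.5759)/1.14=-97.1605; Δ=(-102.7297−-128.5759)/(47.8503−22.0041)=1.0000; B=V−Δ·S=-132.0877
Node (2,1) S=75.9528: V=(p*·-46.5247+(1−p*)·-102.7297)/1.14=-56.1349; Δ=(-46.5247−-102.7297)/(104.0553−47.8503)=1.0000; B=V−Δ·S=-132.0877
Node (2,2) S=165.1672: V=(p*·75.6991+(1−p*)·-46.5247)/1.14=33.0795; Δ=(75.6991−-46.5247)/(226.2791−104.0553)=1.0000; B=V−Δ·S=-132.0877
Node (1,0) S=55.4400: V=(p*·-56.1349+(1−p*)·-97.1605)/1.14=-60.4264; Δ=(-56.1349−-97.1605)/(75.9528−34.9272)=1.0000; B=V−Δ·S=-115.8664
Node (1,1) S=120.5600: V=(p*·33.0795+(1−p*)·-56.1349)/1.14=4.6936; Δ=(33.0795−-56.1349)/(165.1672−75.9528)=1.0000; B=V−Δ·S=-115.8664
Node (0,0) S=88.0000: V=(p*·4.6936+(1−p*)·-60.4264)/1.14=-13.6372; Δ=(4.6936−-60.4264)/(120.5600−55.4400)=1.0000; B=V−Δ·S=-101.6372
Each (Δ,B) replicates both successor values, so the strategy is self-financing and V0 is arbitrage-free.

(0,0): Delta=1.0000 Bond=-101.6372
(1,0): Delta=1.0000 Bond=-115.8664
(1,1): Delta=1.0000 Bond=-115.8664
(2,0): Delta=1.0000 Bond=-132.0877
(2,1): Delta=1.0000 Bond=-132.0877
(2,2): Delta=1.0000 Bond=-132.0877
V0=-13.6372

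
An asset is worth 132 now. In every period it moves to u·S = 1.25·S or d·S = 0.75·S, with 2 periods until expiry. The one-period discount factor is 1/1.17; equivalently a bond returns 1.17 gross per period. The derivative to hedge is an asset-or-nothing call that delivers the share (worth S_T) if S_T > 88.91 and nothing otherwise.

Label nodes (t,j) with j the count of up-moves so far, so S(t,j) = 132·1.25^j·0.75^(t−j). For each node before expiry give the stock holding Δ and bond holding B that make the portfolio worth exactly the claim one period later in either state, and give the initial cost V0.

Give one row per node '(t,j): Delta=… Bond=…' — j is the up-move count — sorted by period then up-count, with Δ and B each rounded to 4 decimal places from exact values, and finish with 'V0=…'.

(0,0): Delta=1.1538 Bond=-21.6963
(1,0): Delta=2.5000 Bond=-158.6538
(1,1): Delta=1.0000 Bond=0.0000
V0=130.6114

Under the risk-neutral measure, an up-move has probability p* = (R−d)/(u−d) = 0.8400 and values discount at R = 1.17.
Terminal payoffs: V(2,0)=0.0000, V(2,1)=123.7500, V(2,2)=206.2500
Node (1,0) S=99.0000: V=(p*·123.7500+(1−p*)·0.0000)/1.17=88.8462; Δ=(123.7500−0.0000)/(123.7500−74.2500)=2.5000; B=V−Δ·S=-158.6538
Node (1,1) S=165.0000: V=(p*·206.2500+(1−p*)·123.7500)/1.17=165.0000; Δ=(206.2500−123.7500)/(206.2500−123.7500)=1.0000; B=V−Δ·S=0.0000
Node (0,0) S=132.0000: V=(p*·165.0000+(1−p*)·88.8462)/1.17=130.6114; Δ=(165.0000−88.8462)/(165.0000−99.0000)=1.1538; B=V−Δ·S=-21.6963
Self-financing check: at every node Δ·S+B equals the discounted successor values.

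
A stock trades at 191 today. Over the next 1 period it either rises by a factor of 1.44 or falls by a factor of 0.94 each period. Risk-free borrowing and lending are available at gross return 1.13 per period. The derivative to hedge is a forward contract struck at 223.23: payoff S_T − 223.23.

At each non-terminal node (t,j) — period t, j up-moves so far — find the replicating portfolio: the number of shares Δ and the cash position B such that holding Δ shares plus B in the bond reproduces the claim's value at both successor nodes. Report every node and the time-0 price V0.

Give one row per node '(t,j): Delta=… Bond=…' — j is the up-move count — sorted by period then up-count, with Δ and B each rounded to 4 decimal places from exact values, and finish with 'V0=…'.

The replicating-portfolio and risk-neutral prices coincide; use p* = (1.13−0.94)/(1.44−0.94) = 0.3800 for the latter.
At expiry t=1: V(1,0)=-43.6900, V(1,1)=51.8100
(0,0): S=191.0000. Δ = (V_up−V_dn)/(S_up−S_dn) = (51.8100−-43.6900)/(275.0400−179.5400) = 1.0000. V = [p*·51.8100 + (1−p*)·-43.6900]/1.13 = -6.5487. B = V − Δ·S = -197.5487.
Root portfolio cost Δ·191+B reproduces V0=-6.5487.

(0,0): Delta=1.0000 Bond=-197.5487
V0=-6.5487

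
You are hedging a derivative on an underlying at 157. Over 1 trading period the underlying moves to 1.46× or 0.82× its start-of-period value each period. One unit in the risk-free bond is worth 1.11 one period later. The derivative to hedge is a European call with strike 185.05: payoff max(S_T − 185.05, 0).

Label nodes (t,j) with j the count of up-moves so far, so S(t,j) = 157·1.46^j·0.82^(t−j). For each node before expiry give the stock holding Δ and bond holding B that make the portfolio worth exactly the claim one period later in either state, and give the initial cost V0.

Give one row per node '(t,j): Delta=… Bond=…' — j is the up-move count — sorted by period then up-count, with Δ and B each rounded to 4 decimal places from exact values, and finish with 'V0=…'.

Risk-neutral probability p* = (R−d)/(u−d) = (1.11−0.82)/(1.46−0.82) = 0.4531.
At expiry t=1: V(1,0)=0.0000, V(1,1)=44.1700
  t=0,j=0: stock 157.0000 → up 229.2200 (V=44.1700), down 128.7400 (V=0.0000). Price 18.0311; hedge Δ=0.4396, bond B=-50.9845.
Each (Δ,B) replicates both successor values, so the strategy is self-financing and V0 is arbitrage-free.

(0,0): Delta=0.4396 Bond=-50.9845
V0=18.0311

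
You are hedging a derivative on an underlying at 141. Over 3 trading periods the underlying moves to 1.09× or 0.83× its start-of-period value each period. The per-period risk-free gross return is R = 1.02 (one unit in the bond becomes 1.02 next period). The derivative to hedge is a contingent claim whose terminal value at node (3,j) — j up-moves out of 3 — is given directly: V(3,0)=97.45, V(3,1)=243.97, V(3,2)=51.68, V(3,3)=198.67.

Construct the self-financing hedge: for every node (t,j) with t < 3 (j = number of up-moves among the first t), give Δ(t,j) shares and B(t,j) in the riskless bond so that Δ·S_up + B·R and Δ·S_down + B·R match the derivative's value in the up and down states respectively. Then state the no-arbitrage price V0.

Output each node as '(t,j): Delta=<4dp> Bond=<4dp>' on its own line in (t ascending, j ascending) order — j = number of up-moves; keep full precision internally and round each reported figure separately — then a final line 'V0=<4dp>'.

Since d<R<u, set p* = (R−d)/(u−d) = 0.7308; price each node as the discounted p*-expectation of its children.
Payoff layer (t=3): V(3,0)=97.4500, V(3,1)=243.9700, V(3,2)=51.6800, V(3,3)=198.6700
  t=2,j=0: stock 97.1349 → up 105.8770 (V=243.9700), down 80.6220 (V=97.4500). Price 200.5121; hedge Δ=5.8016, bond B=-363.0264.
  t=2,j=1: stock 127.5627 → up 139.0433 (V=51.6800), down 105.8770 (V=243.9700). Price 101.4219; hedge Δ=-5.7978, bond B=840.9989.
  t=2,j=2: stock 167.5221 → up 182.5991 (V=198.6700), down 139.0433 (V=51.6800). Price 155.9762; hedge Δ=3.3748, bond B=-409.3699.
  t=1,j=0: stock 117.0300 → up 127.5627 (V=101.4219), down 97.1349 (V=200.5121). Price 125.5883; hedge Δ=-3.2566, bond B=506.7041.
  t=1,j=1: stock 153.6900 → up 167.5221 (V=155.9762), down 127.5627 (V=101.4219). Price 138.5182; hedge Δ=1.3652, bond B=-71.3060.
  t=0,j=0: stock 141.0000 → up 153.6900 (V=138.5182), down 117.0300 (V=125.5883). Price 132.3893; hedge Δ=0.3527, bond B=82.6589.
Root portfolio cost Δ·141+B reproduces V0=132.3893.

(0,0): Delta=0.3527 Bond=82.6589
(1,0): Delta=-3.2566 Bond=506.7041
(1,1): Delta=1.3652 Bond=-71.3060
(2,0): Delta=5.8016 Bond=-363.0264
(2,1): Delta=-5.7978 Bond=840.9989
(2,2): Delta=3.3748 Bond=-409.3699
V0=132.3893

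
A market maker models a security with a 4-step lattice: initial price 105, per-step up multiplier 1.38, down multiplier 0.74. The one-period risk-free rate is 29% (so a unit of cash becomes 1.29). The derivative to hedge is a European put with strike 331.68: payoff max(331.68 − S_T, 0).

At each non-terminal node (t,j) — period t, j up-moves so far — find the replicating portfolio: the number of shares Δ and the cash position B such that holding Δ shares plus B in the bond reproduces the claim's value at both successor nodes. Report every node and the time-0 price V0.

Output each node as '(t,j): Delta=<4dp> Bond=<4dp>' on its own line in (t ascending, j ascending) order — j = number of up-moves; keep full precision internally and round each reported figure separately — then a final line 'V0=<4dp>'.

Risk-neutral probability p* = (R−d)/(u−d) = (1.29−0.74)/(1.38−0.74) = 0.8594.
Terminal values V(4,·): V(4,0)=300.1941, V(4,1)=272.9630, V(4,2)=222.1808, V(4,3)=127.4788, V(4,4)=0.0000
Node (3,0) S=42.5485: V=(p*·272.9630+(1−p*)·300.1941)/1.29=214.5678; Δ=(272.9630−300.1941)/(58.7170−31.4859)=-1.0000; B=V−Δ·S=257.1163
Node (3,1) S=79.3472: V=(p*·222.1808+(1−p*)·272.9630)/1.29=177.7690; Δ=(222.1808−272.9630)/(109.4992−58.7170)=-1.0000; B=V−Δ·S=257.1163
Node (3,2) S=147.9719: V=(p*·127.4788+(1−p*)·222.1808)/1.29=109.1444; Δ=(127.4788−222.1808)/(204.2012−109.4992)=-1.0000; B=V−Δ·S=257.1163
Node (3,3) S=275.9476: V=(p*·0.0000+(1−p*)·127.4788)/1.29=13.8967; Δ=(0.0000−127.4788)/(380.8076−204.2012)=-0.7218; B=V−Δ·S=213.0823
Node (2,0) S=57.4980: V=(p*·177.7690+(1−p*)·214.5678)/1.29=141.8169; Δ=(177.7690−214.5678)/(79.3472−42.5485)=-1.0000; B=V−Δ·S=199.3149
Node (2,1) S=107.2260: V=(p*·109.1444+(1−p*)·177.7690)/1.29=92.0889; Δ=(109.1444−177.7690)/(147.9719−79.3472)=-1.0000; B=V−Δ·S=199.3149
Node (2,2) S=199.9620: V=(p*·13.8967+(1−p*)·109.1444)/1.29=21.1557; Δ=(13.8967−109.1444)/(275.9476−147.9719)=-0.7443; B=V−Δ·S=169.9803
Node (1,0) S=77.7000: V=(p*·92.0889+(1−p*)·141.8169)/1.29=76.8077; Δ=(92.0889−141.8169)/(107.2260−57.4980)=-1.0000; B=V−Δ·S=154.5077
Node (1,1) S=144.9000: V=(p*·21.1557+(1−p*)·92.0889)/1.29=24.1323; Δ=(21.1557−92.0889)/(199.9620−107.2260)=-0.7649; B=V−Δ·S=134.9655
Node (0,0) S=105.0000: V=(p*·24.1323+(1−p*)·76.8077)/1.29=24.4495; Δ=(24.1323−76.8077)/(144.9000−77.7000)=-0.7839; B=V−Δ·S=106.7547
Check: Δ(0,0)·S0 + B(0,0) = 24.4495 = V0.

(0,0): Delta=-0.7839 Bond=106.7547
(1,0): Delta=-1.0000 Bond=154.5077
(1,1): Delta=-0.7649 Bond=134.9655
(2,0): Delta=-1.0000 Bond=199.3149
(2,1): Delta=-1.0000 Bond=199.3149
(2,2): Delta=-0.7443 Bond=169.9803
(3,0): Delta=-1.0000 Bond=257.1163
(3,1): Delta=-1.0000 Bond=257.1163
(3,2): Delta=-1.0000 Bond=257.1163
(3,3): Delta=-0.7218 Bond=213.0823
V0=24.4495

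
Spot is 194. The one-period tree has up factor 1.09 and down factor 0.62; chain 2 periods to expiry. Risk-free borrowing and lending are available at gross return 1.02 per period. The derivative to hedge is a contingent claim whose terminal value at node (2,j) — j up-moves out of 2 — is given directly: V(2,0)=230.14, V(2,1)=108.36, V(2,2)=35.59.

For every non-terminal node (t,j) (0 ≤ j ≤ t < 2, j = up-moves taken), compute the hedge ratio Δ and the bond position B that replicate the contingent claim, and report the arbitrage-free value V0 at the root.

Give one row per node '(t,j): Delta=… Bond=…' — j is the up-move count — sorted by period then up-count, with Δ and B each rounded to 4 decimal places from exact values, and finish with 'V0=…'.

No-arbitrage ⇒ martingale measure with p* = (R−d)/(u−d) = 0.8511.
Terminal payoffs: V(2,0)=230.1400, V(2,1)=108.3600, V(2,2)=35.5900
Node (1,0) S=120.2800: V=(p*·108.3600+(1−p*)·230.1400)/1.02=124.0171; Δ=(108.3600−230.1400)/(131.1052−74.5736)=-2.1542; B=V−Δ·S=383.1235
Node (1,1) S=211.4600: V=(p*·35.5900+(1−p*)·108.3600)/1.02=45.5177; Δ=(35.5900−108.3600)/(230.4914−131.1052)=-0.7322; B=V−Δ·S=200.3475
Node (0,0) S=194.0000: V=(p*·45.5177+(1−p*)·124.0171)/1.02=56.0874; Δ=(45.5177−124.0171)/(211.4600−120.2800)=-0.8609; B=V−Δ·S=223.1073
Check: Δ(0,0)·S0 + B(0,0) = 56.0874 = V0.

(0,0): Delta=-0.8609 Bond=223.1073
(1,0): Delta=-2.1542 Bond=383.1235
(1,1): Delta=-0.7322 Bond=200.3475
V0=56.0874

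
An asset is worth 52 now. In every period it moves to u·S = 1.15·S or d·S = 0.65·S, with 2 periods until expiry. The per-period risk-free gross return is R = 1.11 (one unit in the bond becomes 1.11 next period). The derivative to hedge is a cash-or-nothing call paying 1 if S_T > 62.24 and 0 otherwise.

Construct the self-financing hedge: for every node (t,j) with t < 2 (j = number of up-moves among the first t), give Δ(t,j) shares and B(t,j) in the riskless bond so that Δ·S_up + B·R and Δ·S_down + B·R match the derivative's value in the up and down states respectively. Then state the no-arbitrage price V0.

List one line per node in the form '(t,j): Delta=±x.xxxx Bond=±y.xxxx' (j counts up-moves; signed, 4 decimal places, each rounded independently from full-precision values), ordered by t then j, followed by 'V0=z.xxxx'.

(0,0): Delta=0.0319 Bond=-0.9707
(1,0): Delta=0.0000 Bond=0.0000
(1,1): Delta=0.0334 Bond=-1.1712
V0=0.6870

Since d<R<u, set p* = (R−d)/(u−d) = 0.9200; price each node as the discounted p*-expectation of its children.
Terminal payoffs: V(2,0)=0.0000, V(2,1)=0.0000, V(2,2)=1.0000
Node (1,0) S=33.8000: V=(p*·0.0000+(1−p*)·0.0000)/1.11=0.0000; Δ=(0.0000−0.0000)/(38.8700−21.9700)=0.0000; B=V−Δ·S=0.0000
Node (1,1) S=59.8000: V=(p*·1.0000+(1−p*)·0.0000)/1.11=0.8288; Δ=(1.0000−0.0000)/(68.7700−38.8700)=0.0334; B=V−Δ·S=-1.1712
Node (0,0) S=52.0000: V=(p*·0.8288+(1−p*)·0.0000)/1.11=0.6870; Δ=(0.8288−0.0000)/(59.8000−33.8000)=0.0319; B=V−Δ·S=-0.9707
Self-financing check: at every node Δ·S+B equals the discounted successor values.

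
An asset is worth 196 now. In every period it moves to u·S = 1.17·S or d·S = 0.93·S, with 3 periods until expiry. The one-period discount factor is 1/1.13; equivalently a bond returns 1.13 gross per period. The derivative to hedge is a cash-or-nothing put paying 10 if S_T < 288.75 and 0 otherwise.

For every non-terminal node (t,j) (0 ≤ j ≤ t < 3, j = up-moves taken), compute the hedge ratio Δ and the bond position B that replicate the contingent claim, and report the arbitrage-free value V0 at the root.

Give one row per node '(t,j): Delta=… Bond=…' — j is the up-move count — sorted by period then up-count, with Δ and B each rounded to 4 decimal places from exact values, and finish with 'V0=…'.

Since d<R<u, set p* = (R−d)/(u−d) = 0.8333; price each node as the discounted p*-expectation of its children.
Terminal values V(3,·): V(3,0)=10.0000, V(3,1)=10.0000, V(3,2)=10.0000, V(3,3)=0.0000
  t=2,j=0: stock 169.5204 → up 198.3389 (V=10.0000), down 157.6540 (V=10.0000). Price 8.8496; hedge Δ=0.0000, bond B=8.8496.
  t=2,j=1: stock 213.2676 → up 249.5231 (V=10.0000), down 198.3389 (V=10.0000). Price 8.8496; hedge Δ=0.0000, bond B=8.8496.
  t=2,j=2: stock 268.3044 → up 313.9161 (V=0.0000), down 249.5231 (V=10.0000). Price 1.4749; hedge Δ=-0.1553, bond B=43.1416.
  t=1,j=0: stock 182.2800 → up 213.2676 (V=8.8496), down 169.5204 (V=8.8496). Price 7.8315; hedge Δ=0.0000, bond B=7.8315.
  t=1,j=1: stock 229.3200 → up 268.3044 (V=1.4749), down 213.2676 (V=8.8496). Price 2.3929; hedge Δ=-0.1340, bond B=33.1206.
  t=0,j=0: stock 196.0000 → up 229.3200 (V=2.3929), down 182.2800 (V=7.8315). Price 2.9198; hedge Δ=-0.1156, bond B=25.5803.
Check: Δ(0,0)·S0 + B(0,0) = 2.9198 = V0.

(0,0): Delta=-0.1156 Bond=25.5803
(1,0): Delta=0.0000 Bond=7.8315
(1,1): Delta=-0.1340 Bond=33.1206
(2,0): Delta=0.0000 Bond=8.8496
(2,1): Delta=0.0000 Bond=8.8496
(2,2): Delta=-0.1553 Bond=43.1416
V0=2.9198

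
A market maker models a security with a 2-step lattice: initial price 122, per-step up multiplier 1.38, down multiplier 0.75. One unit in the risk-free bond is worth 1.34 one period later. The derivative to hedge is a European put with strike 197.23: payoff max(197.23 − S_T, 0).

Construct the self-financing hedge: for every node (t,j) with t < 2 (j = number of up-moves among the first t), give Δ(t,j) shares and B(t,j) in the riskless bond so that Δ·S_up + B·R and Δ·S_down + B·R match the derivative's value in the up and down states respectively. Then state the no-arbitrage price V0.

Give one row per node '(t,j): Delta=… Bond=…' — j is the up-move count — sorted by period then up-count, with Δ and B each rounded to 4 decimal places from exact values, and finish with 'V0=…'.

Since d<R<u, set p* = (R−d)/(u−d) = 0.9365; price each node as the discounted p*-expectation of its children.
Terminal payoffs: V(2,0)=128.6050, V(2,1)=70.9600, V(2,2)=0.0000
  t=1,j=0: stock 91.5000 → up 126.2700 (V=70.9600), down 68.6250 (V=128.6050). Price 55.6866; hedge Δ=-1.0000, bond B=147.1866.
  t=1,j=1: stock 168.3600 → up 232.3368 (V=0.0000), down 126.2700 (V=70.9600). Price 3.3622; hedge Δ=-0.6690, bond B=115.9972.
  t=0,j=0: stock 122.0000 → up 168.3600 (V=3.3622), down 91.5000 (V=55.6866). Price 4.9884; hedge Δ=-0.6808, bond B=88.0429.
Each (Δ,B) replicates both successor values, so the strategy is self-financing and V0 is arbitrage-free.

(0,0): Delta=-0.6808 Bond=88.0429
(1,0): Delta=-1.0000 Bond=147.1866
(1,1): Delta=-0.6690 Bond=115.9972
V0=4.9884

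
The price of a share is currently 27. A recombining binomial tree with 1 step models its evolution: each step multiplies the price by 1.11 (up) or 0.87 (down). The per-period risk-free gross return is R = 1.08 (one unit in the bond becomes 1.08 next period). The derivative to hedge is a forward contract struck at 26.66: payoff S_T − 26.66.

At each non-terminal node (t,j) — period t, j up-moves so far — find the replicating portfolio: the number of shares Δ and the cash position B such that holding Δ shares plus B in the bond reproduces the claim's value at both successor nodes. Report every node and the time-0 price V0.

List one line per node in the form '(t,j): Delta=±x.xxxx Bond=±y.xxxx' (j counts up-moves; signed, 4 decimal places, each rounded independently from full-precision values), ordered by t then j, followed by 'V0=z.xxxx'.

(0,0): Delta=1.0000 Bond=-24.6852
V0=2.3148

Under the risk-neutral measure, an up-move has probability p* = (R−d)/(u−d) = 0.8750 and values discount at R = 1.08.
Terminal values V(1,·): V(1,0)=-3.1700, V(1,1)=3.3100
Node (0,0) S=27.0000: V=(p*·3.3100+(1−p*)·-3.1700)/1.08=2.3148; Δ=(3.3100−-3.1700)/(29.9700−23.4900)=1.0000; B=V−Δ·S=-24.6852
Each (Δ,B) replicates both successor values, so the strategy is self-financing and V0 is arbitrage-free.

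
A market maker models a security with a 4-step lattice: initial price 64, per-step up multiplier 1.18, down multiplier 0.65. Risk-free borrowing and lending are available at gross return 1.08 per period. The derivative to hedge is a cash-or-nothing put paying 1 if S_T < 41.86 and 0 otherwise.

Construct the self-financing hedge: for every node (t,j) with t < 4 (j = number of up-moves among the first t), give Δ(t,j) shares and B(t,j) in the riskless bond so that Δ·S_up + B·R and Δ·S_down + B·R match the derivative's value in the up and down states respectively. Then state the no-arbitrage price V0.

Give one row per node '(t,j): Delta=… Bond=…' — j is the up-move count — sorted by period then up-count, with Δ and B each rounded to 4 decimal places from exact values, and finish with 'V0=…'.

Under the risk-neutral measure, an up-move has probability p* = (R−d)/(u−d) = 0.8113 and values discount at R = 1.08.
Payoff layer (t=4): V(4,0)=1.0000, V(4,1)=1.0000, V(4,2)=1.0000, V(4,3)=0.0000, V(4,4)=0.0000
  t=3,j=0: stock 17.5760 → up 20.7397 (V=1.0000), down 11.4244 (V=1.0000). Price 0.9259; hedge Δ=0.0000, bond B=0.9259.
  t=3,j=1: stock 31.9072 → up 37.6505 (V=1.0000), down 20.7397 (V=1.0000). Price 0.9259; hedge Δ=0.0000, bond B=0.9259.
  t=3,j=2: stock 57.9238 → up 68.3501 (V=0.0000), down 37.6505 (V=1.0000). Price 0.1747; hedge Δ=-0.0326, bond B=2.0615.
  t=3,j=3: stock 105.1540 → up 124.0818 (V=0.0000), down 68.3501 (V=0.0000). Price 0.0000; hedge Δ=0.0000, bond B=0.0000.
  t=2,j=0: stock 27.0400 → up 31.9072 (V=0.9259), down 17.5760 (V=0.9259). Price 0.8573; hedge Δ=0.0000, bond B=0.8573.
  t=2,j=1: stock 49.0880 → up 57.9238 (V=0.1747), down 31.9072 (V=0.9259). Price 0.2930; hedge Δ=-0.0289, bond B=1.7104.
  t=2,j=2: stock 89.1136 → up 105.1540 (V=0.0000), down 57.9238 (V=0.1747). Price 0.0305; hedge Δ=-0.0037, bond B=0.3601.
  t=1,j=0: stock 41.6000 → up 49.0880 (V=0.2930), down 27.0400 (V=0.8573). Price 0.3699; hedge Δ=-0.0256, bond B=1.4347.
  t=1,j=1: stock 75.5200 → up 89.1136 (V=0.0305), down 49.0880 (V=0.2930). Price 0.0741; hedge Δ=-0.0066, bond B=0.5694.
  t=0,j=0: stock 64.0000 → up 75.5200 (V=0.0741), down 41.6000 (V=0.3699). Price 0.1203; hedge Δ=-0.0087, bond B=0.6784.
Root portfolio cost Δ·64+B reproduces V0=0.1203.

(0,0): Delta=-0.0087 Bond=0.6784
(1,0): Delta=-0.0256 Bond=1.4347
(1,1): Delta=-0.0066 Bond=0.5694
(2,0): Delta=0.0000 Bond=0.8573
(2,1): Delta=-0.0289 Bond=1.7104
(2,2): Delta=-0.0037 Bond=0.3601
(3,0): Delta=0.0000 Bond=0.9259
(3,1): Delta=0.0000 Bond=0.9259
(3,2): Delta=-0.0326 Bond=2.0615
(3,3): Delta=0.0000 Bond=0.0000
V0=0.1203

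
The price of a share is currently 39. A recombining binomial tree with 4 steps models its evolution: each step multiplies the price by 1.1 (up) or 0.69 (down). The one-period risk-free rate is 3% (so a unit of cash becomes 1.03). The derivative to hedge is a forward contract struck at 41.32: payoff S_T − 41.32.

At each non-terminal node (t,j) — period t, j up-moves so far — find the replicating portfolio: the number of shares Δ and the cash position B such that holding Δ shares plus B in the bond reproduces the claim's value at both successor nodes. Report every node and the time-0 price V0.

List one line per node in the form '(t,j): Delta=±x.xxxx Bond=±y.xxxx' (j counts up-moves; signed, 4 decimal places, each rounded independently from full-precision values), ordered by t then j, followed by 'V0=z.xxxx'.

(0,0): Delta=1.0000 Bond=-36.7123
(1,0): Delta=1.0000 Bond=-37.8137
(1,1): Delta=1.0000 Bond=-37.8137
(2,0): Delta=1.0000 Bond=-38.9481
(2,1): Delta=1.0000 Bond=-38.9481
(2,2): Delta=1.0000 Bond=-38.9481
(3,0): Delta=1.0000 Bond=-40.1165
(3,1): Delta=1.0000 Bond=-40.1165
(3,2): Delta=1.0000 Bond=-40.1165
(3,3): Delta=1.0000 Bond=-40.1165
V0=2.2877

Since d<R<u, set p* = (R−d)/(u−d) = 0.8293; price each node as the discounted p*-expectation of its children.
Terminal payoffs: V(4,0)=-32.4798, V(4,1)=-27.2270, V(4,2)=-18.8528, V(4,3)=-5.5028, V(4,4)=15.7799
(3,0): S=12.8119. Δ = (V_up−V_dn)/(S_up−S_dn) = (-27.2270−-32.4798)/(14.0930−8.8402) = 1.0000. V = [p*·-27.2270 + (1−p*)·-32.4798]/1.03 = -27.3047. B = V − Δ·S = -40.1165.
(3,1): S=20.4247. Δ = (V_up−V_dn)/(S_up−S_dn) = (-18.8528−-27.2270)/(22.4672−14.0930) = 1.0000. V = [p*·-18.8528 + (1−p*)·-27.2270]/1.03 = -19.6918. B = V − Δ·S = -40.1165.
(3,2): S=32.5611. Δ = (V_up−V_dn)/(S_up−S_dn) = (-5.5028−-18.8528)/(35.8172−22.4672) = 1.0000. V = [p*·-5.5028 + (1−p*)·-18.8528]/1.03 = -7.5554. B = V − Δ·S = -40.1165.
(3,3): S=51.9090. Δ = (V_up−V_dn)/(S_up−S_dn) = (15.7799−-5.5028)/(57.0999−35.8172) = 1.0000. V = [p*·15.7799 + (1−p*)·-5.5028]/1.03 = 11.7925. B = V − Δ·S = -40.1165.
(2,0): S=18.5679. Δ = (V_up−V_dn)/(S_up−S_dn) = (-19.6918−-27.3047)/(20.4247−12.8119) = 1.0000. V = [p*·-19.6918 + (1−p*)·-27.3047]/1.03 = -20.3802. B = V − Δ·S = -38.9481.
(2,1): S=29.6010. Δ = (V_up−V_dn)/(S_up−S_dn) = (-7.5554−-19.6918)/(32.5611−20.4247) = 1.0000. V = [p*·-7.5554 + (1−p*)·-19.6918]/1.03 = -9.3471. B = V − Δ·S = -38.9481.
(2,2): S=47.1900. Δ = (V_up−V_dn)/(S_up−S_dn) = (11.7925−-7.5554)/(51.9090−32.5611) = 1.0000. V = [p*·11.7925 + (1−p*)·-7.5554]/1.03 = 8.2419. B = V − Δ·S = -38.9481.
(1,0): S=26.9100. Δ = (V_up−V_dn)/(S_up−S_dn) = (-9.3471−-20.3802)/(29.6010−18.5679) = 1.0000. V = [p*·-9.3471 + (1−p*)·-20.3802]/1.03 = -10.9037. B = V − Δ·S = -37.8137.
(1,1): S=42.9000. Δ = (V_up−V_dn)/(S_up−S_dn) = (8.2419−-9.3471)/(47.1900−29.6010) = 1.0000. V = [p*·8.2419 + (1−p*)·-9.3471]/1.03 = 5.0863. B = V − Δ·S = -37.8137.
(0,0): S=39.0000. Δ = (V_up−V_dn)/(S_up−S_dn) = (5.0863−-10.9037)/(42.9000−26.9100) = 1.0000. V = [p*·5.0863 + (1−p*)·-10.9037]/1.03 = 2.2877. B = V − Δ·S = -36.7123.
Each (Δ,B) replicates both successor values, so the strategy is self-financing and V0 is arbitrage-free.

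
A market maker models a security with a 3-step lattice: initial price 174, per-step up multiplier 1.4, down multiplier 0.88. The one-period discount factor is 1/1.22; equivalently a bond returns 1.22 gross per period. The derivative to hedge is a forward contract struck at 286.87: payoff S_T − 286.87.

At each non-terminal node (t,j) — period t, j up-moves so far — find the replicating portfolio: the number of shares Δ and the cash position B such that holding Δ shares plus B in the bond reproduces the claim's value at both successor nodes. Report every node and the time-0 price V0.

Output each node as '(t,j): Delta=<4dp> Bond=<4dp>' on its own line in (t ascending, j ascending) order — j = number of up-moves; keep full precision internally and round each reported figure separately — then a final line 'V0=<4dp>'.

(0,0): Delta=1.0000 Bond=-157.9813
(1,0): Delta=1.0000 Bond=-192.7372
(1,1): Delta=1.0000 Bond=-192.7372
(2,0): Delta=1.0000 Bond=-235.1393
(2,1): Delta=1.0000 Bond=-235.1393
(2,2): Delta=1.0000 Bond=-235.1393
V0=16.0187

No-arbitrage ⇒ martingale measure with p* = (R−d)/(u−d) = 0.6538.
Terminal values V(3,·): V(3,0)=-168.2939, V(3,1)=-98.2262, V(3,2)=13.2452, V(3,3)=190.5860
(2,0): S=134.7456. Δ = (V_up−V_dn)/(S_up−S_dn) = (-98.2262−-168.2939)/(188.6438−118.5761) = 1.0000. V = [p*·-98.2262 + (1−p*)·-168.2939]/1.22 = -100.3937. B = V − Δ·S = -235.1393.
(2,1): S=214.3680. Δ = (V_up−V_dn)/(S_up−S_dn) = (13.2452−-98.2262)/(300.1152−188.6438) = 1.0000. V = [p*·13.2452 + (1−p*)·-98.2262]/1.22 = -20.7713. B = V − Δ·S = -235.1393.
(2,2): S=341.0400. Δ = (V_up−V_dn)/(S_up−S_dn) = (190.5860−13.2452)/(477.4560−300.1152) = 1.0000. V = [p*·190.5860 + (1−p*)·13.2452]/1.22 = 105.9007. B = V − Δ·S = -235.1393.
(1,0): S=153.1200. Δ = (V_up−V_dn)/(S_up−S_dn) = (-20.7713−-100.3937)/(214.3680−134.7456) = 1.0000. V = [p*·-20.7713 + (1−p*)·-100.3937]/1.22 = -39.6172. B = V − Δ·S = -192.7372.
(1,1): S=243.6000. Δ = (V_up−V_dn)/(S_up−S_dn) = (105.9007−-20.7713)/(341.0400−214.3680) = 1.0000. V = [p*·105.9007 + (1−p*)·-20.7713]/1.22 = 50.8628. B = V − Δ·S = -192.7372.
(0,0): S=174.0000. Δ = (V_up−V_dn)/(S_up−S_dn) = (50.8628−-39.6172)/(243.6000−153.1200) = 1.0000. V = [p*·50.8628 + (1−p*)·-39.6172]/1.22 = 16.0187. B = V − Δ·S = -157.9813.
Root portfolio cost Δ·174+B reproduces V0=16.0187.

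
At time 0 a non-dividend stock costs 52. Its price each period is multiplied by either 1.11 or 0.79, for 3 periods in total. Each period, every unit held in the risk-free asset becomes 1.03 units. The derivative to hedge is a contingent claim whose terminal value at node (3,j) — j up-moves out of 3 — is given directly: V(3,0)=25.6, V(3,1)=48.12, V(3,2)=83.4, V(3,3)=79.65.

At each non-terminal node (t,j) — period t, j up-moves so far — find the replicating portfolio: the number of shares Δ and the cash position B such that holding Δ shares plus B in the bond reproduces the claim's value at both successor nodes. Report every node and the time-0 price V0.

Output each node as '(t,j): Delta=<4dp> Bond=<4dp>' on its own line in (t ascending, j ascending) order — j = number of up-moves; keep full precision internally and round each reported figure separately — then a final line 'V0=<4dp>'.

(0,0): Delta=0.7097 Bond=32.6053
(1,0): Delta=2.3700 Bond=-34.6236
(1,1): Delta=0.3158 Bond=56.3191
(2,0): Delta=2.1685 Bond=-29.1226
(2,1): Delta=2.4178 Bond=-37.8422
(2,2): Delta=-0.1829 Bond=89.9590
V0=69.5083

Under the risk-neutral measure, an up-move has probability p* = (R−d)/(u−d) = 0.7500 and values discount at R = 1.03.
Terminal values V(3,·): V(3,0)=25.6000, V(3,1)=48.1200, V(3,2)=83.4000, V(3,3)=79.6500
  t=2,j=0: stock 32.4532 → up 36.0231 (V=48.1200), down 25.6380 (V=25.6000). Price 41.2524; hedge Δ=2.1685, bond B=-29.1226.
  t=2,j=1: stock 45.5988 → up 50.6147 (V=83.4000), down 36.0231 (V=48.1200). Price 72.4078; hedge Δ=2.4178, bond B=-37.8422.
  t=2,j=2: stock 64.0692 → up 71.1168 (V=79.6500), down 50.6147 (V=83.4000). Price 78.2403; hedge Δ=-0.1829, bond B=89.9590.
  t=1,j=0: stock 41.0800 → up 45.5988 (V=72.4078), down 32.4532 (V=41.2524). Price 62.7368; hedge Δ=2.3700, bond B=-34.6236.
  t=1,j=1: stock 57.7200 → up 64.0692 (V=78.2403), down 45.5988 (V=72.4078). Price 74.5458; hedge Δ=0.3158, bond B=56.3191.
  t=0,j=0: stock 52.0000 → up 57.7200 (V=74.5458), down 41.0800 (V=62.7368). Price 69.5083; hedge Δ=0.7097, bond B=32.6053.
The time-0 hedge costs 69.5083, which is the no-arbitrage price.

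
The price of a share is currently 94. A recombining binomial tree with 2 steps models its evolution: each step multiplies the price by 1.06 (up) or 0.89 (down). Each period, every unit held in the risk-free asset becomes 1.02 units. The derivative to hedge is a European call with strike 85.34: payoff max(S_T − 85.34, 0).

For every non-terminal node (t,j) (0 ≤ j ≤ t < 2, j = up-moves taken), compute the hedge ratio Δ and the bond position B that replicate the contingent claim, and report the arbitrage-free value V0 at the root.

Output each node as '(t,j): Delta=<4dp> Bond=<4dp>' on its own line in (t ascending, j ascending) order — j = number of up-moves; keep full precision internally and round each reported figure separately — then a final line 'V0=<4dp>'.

Risk-neutral probability p* = (R−d)/(u−d) = (1.02−0.89)/(1.06−0.89) = 0.7647.
Payoff layer (t=2): V(2,0)=0.0000, V(2,1)=3.3396, V(2,2)=20.2784
(1,0): S=83.6600. Δ = (V_up−V_dn)/(S_up−S_dn) = (3.3396−0.0000)/(88.6796−74.4574) = 0.2348. V = [p*·3.3396 + (1−p*)·0.0000]/1.02 = 2.5037. B = V − Δ·S = -17.1410.
(1,1): S=99.6400. Δ = (V_up−V_dn)/(S_up−S_dn) = (20.2784−3.3396)/(105.6184−88.6796) = 1.0000. V = [p*·20.2784 + (1−p*)·3.3396]/1.02 = 15.9733. B = V − Δ·S = -83.6667.
(0,0): S=94.0000. Δ = (V_up−V_dn)/(S_up−S_dn) = (15.9733−2.5037)/(99.6400−83.6600) = 0.8429. V = [p*·15.9733 + (1−p*)·2.5037]/1.02 = 12.5530. B = V − Δ·S = -66.6800.
Root portfolio cost Δ·94+B reproduces V0=12.5530.

(0,0): Delta=0.8429 Bond=-66.6800
(1,0): Delta=0.2348 Bond=-17.1410
(1,1): Delta=1.0000 Bond=-83.6667
V0=12.5530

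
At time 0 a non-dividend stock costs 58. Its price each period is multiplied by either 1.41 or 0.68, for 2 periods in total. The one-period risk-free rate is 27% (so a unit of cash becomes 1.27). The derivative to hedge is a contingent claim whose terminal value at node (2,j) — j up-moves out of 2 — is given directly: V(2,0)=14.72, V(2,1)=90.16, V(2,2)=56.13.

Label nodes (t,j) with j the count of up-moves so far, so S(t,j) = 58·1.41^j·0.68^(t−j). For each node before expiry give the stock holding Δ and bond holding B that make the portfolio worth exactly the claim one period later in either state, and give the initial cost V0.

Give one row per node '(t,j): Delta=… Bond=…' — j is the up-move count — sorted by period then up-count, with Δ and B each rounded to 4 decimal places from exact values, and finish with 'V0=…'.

(0,0): Delta=-0.2424 Bond=54.4578
(1,0): Delta=2.6202 Bond=-43.7424
(1,1): Delta=-0.5700 Bond=95.9521
V0=40.3970

Risk-neutral probability p* = (R−d)/(u−d) = (1.27−0.68)/(1.41−0.68) = 0.8082.
Terminal values V(2,·): V(2,0)=14.7200, V(2,1)=90.1600, V(2,2)=56.1300
(1,0): S=39.4400. Δ = (V_up−V_dn)/(S_up−S_dn) = (90.1600−14.7200)/(55.6104−26.8192) = 2.6202. V = [p*·90.1600 + (1−p*)·14.7200]/1.27 = 59.6000. B = V − Δ·S = -43.7424.
(1,1): S=81.7800. Δ = (V_up−V_dn)/(S_up−S_dn) = (56.1300−90.1600)/(115.3098−55.6104) = -0.5700. V = [p*·56.1300 + (1−p*)·90.1600]/1.27 = 49.3357. B = V − Δ·S = 95.9521.
(0,0): S=58.0000. Δ = (V_up−V_dn)/(S_up−S_dn) = (49.3357−59.6000)/(81.7800−39.4400) = -0.2424. V = [p*·49.3357 + (1−p*)·59.6000]/1.27 = 40.3970. B = V − Δ·S = 54.4578.
Root portfolio cost Δ·58+B reproduces V0=40.3970.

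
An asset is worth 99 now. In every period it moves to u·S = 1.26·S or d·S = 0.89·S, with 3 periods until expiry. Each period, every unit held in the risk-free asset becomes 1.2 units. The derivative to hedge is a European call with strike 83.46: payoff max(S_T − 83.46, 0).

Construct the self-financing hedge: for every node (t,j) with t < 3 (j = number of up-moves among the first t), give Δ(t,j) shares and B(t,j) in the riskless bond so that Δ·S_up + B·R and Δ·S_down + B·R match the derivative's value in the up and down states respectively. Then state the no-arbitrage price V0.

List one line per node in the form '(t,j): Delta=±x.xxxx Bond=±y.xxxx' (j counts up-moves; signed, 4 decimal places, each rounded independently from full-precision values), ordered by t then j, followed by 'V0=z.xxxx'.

Under the risk-neutral measure, an up-move has probability p* = (R−d)/(u−d) = 0.8378 and values discount at R = 1.2.
Terminal values V(3,·): V(3,0)=0.0000, V(3,1)=15.3466, V(3,2)=56.4234, V(3,3)=114.5772
Node (2,0) S=78.4179: V=(p*·15.3466+(1−p*)·0.0000)/1.2=10.7149; Δ=(15.3466−0.0000)/(98.8066−69.7919)=0.5289; B=V−Δ·S=-30.7622
Node (2,1) S=111.0186: V=(p*·56.4234+(1−p*)·15.3466)/1.2=41.4686; Δ=(56.4234−15.3466)/(139.8834−98.8066)=1.0000; B=V−Δ·S=-69.5500
Node (2,2) S=157.1724: V=(p*·114.5772+(1−p*)·56.4234)/1.2=87.6224; Δ=(114.5772−56.4234)/(198.0372−139.8834)=1.0000; B=V−Δ·S=-69.5500
Node (1,0) S=88.1100: V=(p*·41.4686+(1−p*)·10.7149)/1.2=30.4013; Δ=(41.4686−10.7149)/(111.0186−78.4179)=0.9433; B=V−Δ·S=-52.7167
Node (1,1) S=124.7400: V=(p*·87.6224+(1−p*)·41.4686)/1.2=66.7817; Δ=(87.6224−41.4686)/(157.1724−111.0186)=1.0000; B=V−Δ·S=-57.9583
Node (0,0) S=99.0000: V=(p*·66.7817+(1−p*)·30.4013)/1.2=50.7351; Δ=(66.7817−30.4013)/(124.7400−88.1100)=0.9932; B=V−Δ·S=-47.5903
Self-financing check: at every node Δ·S+B equals the discounted successor values.

(0,0): Delta=0.9932 Bond=-47.5903
(1,0): Delta=0.9433 Bond=-52.7167
(1,1): Delta=1.0000 Bond=-57.9583
(2,0): Delta=0.5289 Bond=-30.7622
(2,1): Delta=1.0000 Bond=-69.5500
(2,2): Delta=1.0000 Bond=-69.5500
V0=50.7351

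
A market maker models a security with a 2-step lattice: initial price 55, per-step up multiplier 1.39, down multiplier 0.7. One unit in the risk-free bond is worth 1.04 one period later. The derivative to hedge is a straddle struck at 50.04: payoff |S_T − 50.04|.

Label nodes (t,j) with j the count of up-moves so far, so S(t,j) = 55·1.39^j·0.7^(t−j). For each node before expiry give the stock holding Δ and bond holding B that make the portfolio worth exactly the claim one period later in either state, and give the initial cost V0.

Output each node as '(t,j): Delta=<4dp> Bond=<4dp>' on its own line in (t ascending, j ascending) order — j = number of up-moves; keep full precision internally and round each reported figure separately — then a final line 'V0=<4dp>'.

(0,0): Delta=0.4065 Bond=-2.6361
(1,0): Delta=-0.7384 Bond=41.3358
(1,1): Delta=1.0000 Bond=-48.1154
V0=19.7208

The replicating-portfolio and risk-neutral prices coincide; use p* = (1.04−0.7)/(1.39−0.7) = 0.4928 for the latter.
At expiry t=2: V(2,0)=23.0900, V(2,1)=3.4750, V(2,2)=56.2255
Node (1,0) S=38.5000: V=(p*·3.4750+(1−p*)·23.0900)/1.04=12.9083; Δ=(3.4750−23.0900)/(53.5150−26.9500)=-0.7384; B=V−Δ·S=41.3358
Node (1,1) S=76.4500: V=(p*·56.2255+(1−p*)·3.4750)/1.04=28.3346; Δ=(56.2255−3.4750)/(106.2655−53.5150)=1.0000; B=V−Δ·S=-48.1154
Node (0,0) S=55.0000: V=(p*·28.3346+(1−p*)·12.9083)/1.04=19.7208; Δ=(28.3346−12.9083)/(76.4500−38.5000)=0.4065; B=V−Δ·S=-2.6361
Check: Δ(0,0)·S0 + B(0,0) = 19.7208 = V0.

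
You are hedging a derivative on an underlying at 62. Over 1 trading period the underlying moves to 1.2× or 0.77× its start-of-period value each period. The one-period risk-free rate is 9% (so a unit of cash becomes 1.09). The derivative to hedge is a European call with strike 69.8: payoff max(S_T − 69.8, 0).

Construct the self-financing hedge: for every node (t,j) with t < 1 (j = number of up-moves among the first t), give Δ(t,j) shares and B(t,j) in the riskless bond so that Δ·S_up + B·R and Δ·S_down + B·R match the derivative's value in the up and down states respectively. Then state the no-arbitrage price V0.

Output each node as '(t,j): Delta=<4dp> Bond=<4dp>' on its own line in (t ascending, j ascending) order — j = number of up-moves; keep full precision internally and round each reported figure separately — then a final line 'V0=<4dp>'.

(0,0): Delta=0.1725 Bond=-7.5571
V0=3.1406

Risk-neutral probability p* = (R−d)/(u−d) = (1.09−0.77)/(1.2−0.77) = 0.7442.
At expiry t=1: V(1,0)=0.0000, V(1,1)=4.6000
  t=0,j=0: stock 62.0000 → up 74.4000 (V=4.6000), down 47.7400 (V=0.0000). Price 3.1406; hedge Δ=0.1725, bond B=-7.5571.
The time-0 hedge costs 3.1406, which is the no-arbitrage price.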